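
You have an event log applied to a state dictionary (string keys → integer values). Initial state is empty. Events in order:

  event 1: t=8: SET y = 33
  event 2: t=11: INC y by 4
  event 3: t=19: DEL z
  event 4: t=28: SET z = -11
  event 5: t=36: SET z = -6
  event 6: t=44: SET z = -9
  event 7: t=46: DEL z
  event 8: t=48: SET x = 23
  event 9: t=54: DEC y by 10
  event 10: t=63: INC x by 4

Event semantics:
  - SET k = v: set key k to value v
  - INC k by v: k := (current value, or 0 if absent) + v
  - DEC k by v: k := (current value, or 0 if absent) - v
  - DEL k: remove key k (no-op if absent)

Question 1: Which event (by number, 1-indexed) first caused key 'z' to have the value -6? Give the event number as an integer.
Answer: 5

Derivation:
Looking for first event where z becomes -6:
  event 4: z = -11
  event 5: z -11 -> -6  <-- first match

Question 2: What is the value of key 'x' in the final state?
Answer: 27

Derivation:
Track key 'x' through all 10 events:
  event 1 (t=8: SET y = 33): x unchanged
  event 2 (t=11: INC y by 4): x unchanged
  event 3 (t=19: DEL z): x unchanged
  event 4 (t=28: SET z = -11): x unchanged
  event 5 (t=36: SET z = -6): x unchanged
  event 6 (t=44: SET z = -9): x unchanged
  event 7 (t=46: DEL z): x unchanged
  event 8 (t=48: SET x = 23): x (absent) -> 23
  event 9 (t=54: DEC y by 10): x unchanged
  event 10 (t=63: INC x by 4): x 23 -> 27
Final: x = 27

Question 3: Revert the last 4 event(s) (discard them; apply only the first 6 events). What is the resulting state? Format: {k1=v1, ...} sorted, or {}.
Answer: {y=37, z=-9}

Derivation:
Keep first 6 events (discard last 4):
  after event 1 (t=8: SET y = 33): {y=33}
  after event 2 (t=11: INC y by 4): {y=37}
  after event 3 (t=19: DEL z): {y=37}
  after event 4 (t=28: SET z = -11): {y=37, z=-11}
  after event 5 (t=36: SET z = -6): {y=37, z=-6}
  after event 6 (t=44: SET z = -9): {y=37, z=-9}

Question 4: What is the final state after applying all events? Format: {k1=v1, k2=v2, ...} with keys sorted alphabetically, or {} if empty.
  after event 1 (t=8: SET y = 33): {y=33}
  after event 2 (t=11: INC y by 4): {y=37}
  after event 3 (t=19: DEL z): {y=37}
  after event 4 (t=28: SET z = -11): {y=37, z=-11}
  after event 5 (t=36: SET z = -6): {y=37, z=-6}
  after event 6 (t=44: SET z = -9): {y=37, z=-9}
  after event 7 (t=46: DEL z): {y=37}
  after event 8 (t=48: SET x = 23): {x=23, y=37}
  after event 9 (t=54: DEC y by 10): {x=23, y=27}
  after event 10 (t=63: INC x by 4): {x=27, y=27}

Answer: {x=27, y=27}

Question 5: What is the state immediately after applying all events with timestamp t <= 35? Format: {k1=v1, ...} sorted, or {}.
Apply events with t <= 35 (4 events):
  after event 1 (t=8: SET y = 33): {y=33}
  after event 2 (t=11: INC y by 4): {y=37}
  after event 3 (t=19: DEL z): {y=37}
  after event 4 (t=28: SET z = -11): {y=37, z=-11}

Answer: {y=37, z=-11}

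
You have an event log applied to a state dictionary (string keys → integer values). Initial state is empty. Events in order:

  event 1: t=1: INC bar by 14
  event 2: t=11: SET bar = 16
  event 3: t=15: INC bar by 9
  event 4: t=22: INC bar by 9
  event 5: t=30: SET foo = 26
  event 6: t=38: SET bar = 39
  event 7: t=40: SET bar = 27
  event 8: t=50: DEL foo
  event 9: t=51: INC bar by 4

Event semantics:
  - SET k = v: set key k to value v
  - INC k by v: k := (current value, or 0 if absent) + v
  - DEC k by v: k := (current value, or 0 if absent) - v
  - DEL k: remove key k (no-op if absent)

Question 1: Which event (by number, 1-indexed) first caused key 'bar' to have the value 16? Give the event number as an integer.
Looking for first event where bar becomes 16:
  event 1: bar = 14
  event 2: bar 14 -> 16  <-- first match

Answer: 2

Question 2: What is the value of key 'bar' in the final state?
Answer: 31

Derivation:
Track key 'bar' through all 9 events:
  event 1 (t=1: INC bar by 14): bar (absent) -> 14
  event 2 (t=11: SET bar = 16): bar 14 -> 16
  event 3 (t=15: INC bar by 9): bar 16 -> 25
  event 4 (t=22: INC bar by 9): bar 25 -> 34
  event 5 (t=30: SET foo = 26): bar unchanged
  event 6 (t=38: SET bar = 39): bar 34 -> 39
  event 7 (t=40: SET bar = 27): bar 39 -> 27
  event 8 (t=50: DEL foo): bar unchanged
  event 9 (t=51: INC bar by 4): bar 27 -> 31
Final: bar = 31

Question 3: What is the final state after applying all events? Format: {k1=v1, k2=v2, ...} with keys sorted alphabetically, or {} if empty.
  after event 1 (t=1: INC bar by 14): {bar=14}
  after event 2 (t=11: SET bar = 16): {bar=16}
  after event 3 (t=15: INC bar by 9): {bar=25}
  after event 4 (t=22: INC bar by 9): {bar=34}
  after event 5 (t=30: SET foo = 26): {bar=34, foo=26}
  after event 6 (t=38: SET bar = 39): {bar=39, foo=26}
  after event 7 (t=40: SET bar = 27): {bar=27, foo=26}
  after event 8 (t=50: DEL foo): {bar=27}
  after event 9 (t=51: INC bar by 4): {bar=31}

Answer: {bar=31}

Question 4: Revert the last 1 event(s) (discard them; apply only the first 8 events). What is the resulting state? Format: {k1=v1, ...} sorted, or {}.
Answer: {bar=27}

Derivation:
Keep first 8 events (discard last 1):
  after event 1 (t=1: INC bar by 14): {bar=14}
  after event 2 (t=11: SET bar = 16): {bar=16}
  after event 3 (t=15: INC bar by 9): {bar=25}
  after event 4 (t=22: INC bar by 9): {bar=34}
  after event 5 (t=30: SET foo = 26): {bar=34, foo=26}
  after event 6 (t=38: SET bar = 39): {bar=39, foo=26}
  after event 7 (t=40: SET bar = 27): {bar=27, foo=26}
  after event 8 (t=50: DEL foo): {bar=27}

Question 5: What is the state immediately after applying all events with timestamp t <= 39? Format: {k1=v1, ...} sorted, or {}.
Answer: {bar=39, foo=26}

Derivation:
Apply events with t <= 39 (6 events):
  after event 1 (t=1: INC bar by 14): {bar=14}
  after event 2 (t=11: SET bar = 16): {bar=16}
  after event 3 (t=15: INC bar by 9): {bar=25}
  after event 4 (t=22: INC bar by 9): {bar=34}
  after event 5 (t=30: SET foo = 26): {bar=34, foo=26}
  after event 6 (t=38: SET bar = 39): {bar=39, foo=26}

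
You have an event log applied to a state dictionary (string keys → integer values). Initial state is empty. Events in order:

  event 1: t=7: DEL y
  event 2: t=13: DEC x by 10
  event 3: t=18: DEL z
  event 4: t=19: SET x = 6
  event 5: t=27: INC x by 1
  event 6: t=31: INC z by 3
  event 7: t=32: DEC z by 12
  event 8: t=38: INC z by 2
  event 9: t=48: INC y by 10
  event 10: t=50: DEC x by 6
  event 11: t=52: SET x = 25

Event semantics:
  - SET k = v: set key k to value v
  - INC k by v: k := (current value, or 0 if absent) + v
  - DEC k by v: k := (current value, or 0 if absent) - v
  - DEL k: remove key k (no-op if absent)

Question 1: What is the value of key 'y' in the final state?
Track key 'y' through all 11 events:
  event 1 (t=7: DEL y): y (absent) -> (absent)
  event 2 (t=13: DEC x by 10): y unchanged
  event 3 (t=18: DEL z): y unchanged
  event 4 (t=19: SET x = 6): y unchanged
  event 5 (t=27: INC x by 1): y unchanged
  event 6 (t=31: INC z by 3): y unchanged
  event 7 (t=32: DEC z by 12): y unchanged
  event 8 (t=38: INC z by 2): y unchanged
  event 9 (t=48: INC y by 10): y (absent) -> 10
  event 10 (t=50: DEC x by 6): y unchanged
  event 11 (t=52: SET x = 25): y unchanged
Final: y = 10

Answer: 10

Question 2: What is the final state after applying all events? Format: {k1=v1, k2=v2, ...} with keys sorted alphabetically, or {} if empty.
  after event 1 (t=7: DEL y): {}
  after event 2 (t=13: DEC x by 10): {x=-10}
  after event 3 (t=18: DEL z): {x=-10}
  after event 4 (t=19: SET x = 6): {x=6}
  after event 5 (t=27: INC x by 1): {x=7}
  after event 6 (t=31: INC z by 3): {x=7, z=3}
  after event 7 (t=32: DEC z by 12): {x=7, z=-9}
  after event 8 (t=38: INC z by 2): {x=7, z=-7}
  after event 9 (t=48: INC y by 10): {x=7, y=10, z=-7}
  after event 10 (t=50: DEC x by 6): {x=1, y=10, z=-7}
  after event 11 (t=52: SET x = 25): {x=25, y=10, z=-7}

Answer: {x=25, y=10, z=-7}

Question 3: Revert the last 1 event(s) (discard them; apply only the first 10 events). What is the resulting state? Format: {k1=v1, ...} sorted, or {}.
Answer: {x=1, y=10, z=-7}

Derivation:
Keep first 10 events (discard last 1):
  after event 1 (t=7: DEL y): {}
  after event 2 (t=13: DEC x by 10): {x=-10}
  after event 3 (t=18: DEL z): {x=-10}
  after event 4 (t=19: SET x = 6): {x=6}
  after event 5 (t=27: INC x by 1): {x=7}
  after event 6 (t=31: INC z by 3): {x=7, z=3}
  after event 7 (t=32: DEC z by 12): {x=7, z=-9}
  after event 8 (t=38: INC z by 2): {x=7, z=-7}
  after event 9 (t=48: INC y by 10): {x=7, y=10, z=-7}
  after event 10 (t=50: DEC x by 6): {x=1, y=10, z=-7}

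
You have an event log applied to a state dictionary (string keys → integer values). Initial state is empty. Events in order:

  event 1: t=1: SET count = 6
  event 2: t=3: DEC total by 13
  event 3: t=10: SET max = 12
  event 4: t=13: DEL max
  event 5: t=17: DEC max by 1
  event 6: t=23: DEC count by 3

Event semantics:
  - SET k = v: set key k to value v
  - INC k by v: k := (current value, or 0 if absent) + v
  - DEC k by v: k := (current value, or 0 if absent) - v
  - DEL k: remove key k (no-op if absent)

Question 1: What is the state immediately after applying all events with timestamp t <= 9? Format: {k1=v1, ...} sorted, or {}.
Apply events with t <= 9 (2 events):
  after event 1 (t=1: SET count = 6): {count=6}
  after event 2 (t=3: DEC total by 13): {count=6, total=-13}

Answer: {count=6, total=-13}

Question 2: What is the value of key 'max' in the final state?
Answer: -1

Derivation:
Track key 'max' through all 6 events:
  event 1 (t=1: SET count = 6): max unchanged
  event 2 (t=3: DEC total by 13): max unchanged
  event 3 (t=10: SET max = 12): max (absent) -> 12
  event 4 (t=13: DEL max): max 12 -> (absent)
  event 5 (t=17: DEC max by 1): max (absent) -> -1
  event 6 (t=23: DEC count by 3): max unchanged
Final: max = -1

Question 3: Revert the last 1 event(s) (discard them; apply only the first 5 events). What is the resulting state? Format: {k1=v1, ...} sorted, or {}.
Keep first 5 events (discard last 1):
  after event 1 (t=1: SET count = 6): {count=6}
  after event 2 (t=3: DEC total by 13): {count=6, total=-13}
  after event 3 (t=10: SET max = 12): {count=6, max=12, total=-13}
  after event 4 (t=13: DEL max): {count=6, total=-13}
  after event 5 (t=17: DEC max by 1): {count=6, max=-1, total=-13}

Answer: {count=6, max=-1, total=-13}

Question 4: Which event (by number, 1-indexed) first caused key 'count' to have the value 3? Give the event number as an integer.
Answer: 6

Derivation:
Looking for first event where count becomes 3:
  event 1: count = 6
  event 2: count = 6
  event 3: count = 6
  event 4: count = 6
  event 5: count = 6
  event 6: count 6 -> 3  <-- first match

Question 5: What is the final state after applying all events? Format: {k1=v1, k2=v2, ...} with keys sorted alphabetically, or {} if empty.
  after event 1 (t=1: SET count = 6): {count=6}
  after event 2 (t=3: DEC total by 13): {count=6, total=-13}
  after event 3 (t=10: SET max = 12): {count=6, max=12, total=-13}
  after event 4 (t=13: DEL max): {count=6, total=-13}
  after event 5 (t=17: DEC max by 1): {count=6, max=-1, total=-13}
  after event 6 (t=23: DEC count by 3): {count=3, max=-1, total=-13}

Answer: {count=3, max=-1, total=-13}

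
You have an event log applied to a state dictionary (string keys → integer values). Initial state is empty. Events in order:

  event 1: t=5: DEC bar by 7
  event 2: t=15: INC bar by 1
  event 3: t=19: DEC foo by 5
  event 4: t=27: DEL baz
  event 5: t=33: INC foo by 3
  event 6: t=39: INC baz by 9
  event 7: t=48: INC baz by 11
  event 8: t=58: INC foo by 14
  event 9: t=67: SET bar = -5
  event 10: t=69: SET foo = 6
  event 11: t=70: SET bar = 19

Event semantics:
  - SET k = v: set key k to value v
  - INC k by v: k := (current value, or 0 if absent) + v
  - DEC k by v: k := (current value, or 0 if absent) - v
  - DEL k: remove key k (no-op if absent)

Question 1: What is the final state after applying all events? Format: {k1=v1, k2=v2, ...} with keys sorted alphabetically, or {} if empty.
Answer: {bar=19, baz=20, foo=6}

Derivation:
  after event 1 (t=5: DEC bar by 7): {bar=-7}
  after event 2 (t=15: INC bar by 1): {bar=-6}
  after event 3 (t=19: DEC foo by 5): {bar=-6, foo=-5}
  after event 4 (t=27: DEL baz): {bar=-6, foo=-5}
  after event 5 (t=33: INC foo by 3): {bar=-6, foo=-2}
  after event 6 (t=39: INC baz by 9): {bar=-6, baz=9, foo=-2}
  after event 7 (t=48: INC baz by 11): {bar=-6, baz=20, foo=-2}
  after event 8 (t=58: INC foo by 14): {bar=-6, baz=20, foo=12}
  after event 9 (t=67: SET bar = -5): {bar=-5, baz=20, foo=12}
  after event 10 (t=69: SET foo = 6): {bar=-5, baz=20, foo=6}
  after event 11 (t=70: SET bar = 19): {bar=19, baz=20, foo=6}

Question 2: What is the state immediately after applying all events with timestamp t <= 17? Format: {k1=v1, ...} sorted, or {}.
Answer: {bar=-6}

Derivation:
Apply events with t <= 17 (2 events):
  after event 1 (t=5: DEC bar by 7): {bar=-7}
  after event 2 (t=15: INC bar by 1): {bar=-6}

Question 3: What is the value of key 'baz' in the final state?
Answer: 20

Derivation:
Track key 'baz' through all 11 events:
  event 1 (t=5: DEC bar by 7): baz unchanged
  event 2 (t=15: INC bar by 1): baz unchanged
  event 3 (t=19: DEC foo by 5): baz unchanged
  event 4 (t=27: DEL baz): baz (absent) -> (absent)
  event 5 (t=33: INC foo by 3): baz unchanged
  event 6 (t=39: INC baz by 9): baz (absent) -> 9
  event 7 (t=48: INC baz by 11): baz 9 -> 20
  event 8 (t=58: INC foo by 14): baz unchanged
  event 9 (t=67: SET bar = -5): baz unchanged
  event 10 (t=69: SET foo = 6): baz unchanged
  event 11 (t=70: SET bar = 19): baz unchanged
Final: baz = 20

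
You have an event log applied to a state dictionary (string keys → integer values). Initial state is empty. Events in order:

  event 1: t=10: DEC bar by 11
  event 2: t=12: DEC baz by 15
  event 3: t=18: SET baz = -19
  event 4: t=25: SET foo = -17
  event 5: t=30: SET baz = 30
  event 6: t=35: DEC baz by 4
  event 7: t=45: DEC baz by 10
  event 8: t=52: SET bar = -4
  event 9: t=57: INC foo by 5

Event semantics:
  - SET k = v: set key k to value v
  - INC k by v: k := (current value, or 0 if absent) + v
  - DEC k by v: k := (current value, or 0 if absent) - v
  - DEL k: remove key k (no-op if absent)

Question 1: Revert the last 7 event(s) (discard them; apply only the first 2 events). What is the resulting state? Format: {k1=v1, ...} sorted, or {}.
Keep first 2 events (discard last 7):
  after event 1 (t=10: DEC bar by 11): {bar=-11}
  after event 2 (t=12: DEC baz by 15): {bar=-11, baz=-15}

Answer: {bar=-11, baz=-15}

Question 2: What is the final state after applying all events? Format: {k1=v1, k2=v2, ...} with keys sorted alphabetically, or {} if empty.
Answer: {bar=-4, baz=16, foo=-12}

Derivation:
  after event 1 (t=10: DEC bar by 11): {bar=-11}
  after event 2 (t=12: DEC baz by 15): {bar=-11, baz=-15}
  after event 3 (t=18: SET baz = -19): {bar=-11, baz=-19}
  after event 4 (t=25: SET foo = -17): {bar=-11, baz=-19, foo=-17}
  after event 5 (t=30: SET baz = 30): {bar=-11, baz=30, foo=-17}
  after event 6 (t=35: DEC baz by 4): {bar=-11, baz=26, foo=-17}
  after event 7 (t=45: DEC baz by 10): {bar=-11, baz=16, foo=-17}
  after event 8 (t=52: SET bar = -4): {bar=-4, baz=16, foo=-17}
  after event 9 (t=57: INC foo by 5): {bar=-4, baz=16, foo=-12}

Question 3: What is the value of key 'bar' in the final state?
Track key 'bar' through all 9 events:
  event 1 (t=10: DEC bar by 11): bar (absent) -> -11
  event 2 (t=12: DEC baz by 15): bar unchanged
  event 3 (t=18: SET baz = -19): bar unchanged
  event 4 (t=25: SET foo = -17): bar unchanged
  event 5 (t=30: SET baz = 30): bar unchanged
  event 6 (t=35: DEC baz by 4): bar unchanged
  event 7 (t=45: DEC baz by 10): bar unchanged
  event 8 (t=52: SET bar = -4): bar -11 -> -4
  event 9 (t=57: INC foo by 5): bar unchanged
Final: bar = -4

Answer: -4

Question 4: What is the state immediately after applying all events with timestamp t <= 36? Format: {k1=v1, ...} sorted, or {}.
Answer: {bar=-11, baz=26, foo=-17}

Derivation:
Apply events with t <= 36 (6 events):
  after event 1 (t=10: DEC bar by 11): {bar=-11}
  after event 2 (t=12: DEC baz by 15): {bar=-11, baz=-15}
  after event 3 (t=18: SET baz = -19): {bar=-11, baz=-19}
  after event 4 (t=25: SET foo = -17): {bar=-11, baz=-19, foo=-17}
  after event 5 (t=30: SET baz = 30): {bar=-11, baz=30, foo=-17}
  after event 6 (t=35: DEC baz by 4): {bar=-11, baz=26, foo=-17}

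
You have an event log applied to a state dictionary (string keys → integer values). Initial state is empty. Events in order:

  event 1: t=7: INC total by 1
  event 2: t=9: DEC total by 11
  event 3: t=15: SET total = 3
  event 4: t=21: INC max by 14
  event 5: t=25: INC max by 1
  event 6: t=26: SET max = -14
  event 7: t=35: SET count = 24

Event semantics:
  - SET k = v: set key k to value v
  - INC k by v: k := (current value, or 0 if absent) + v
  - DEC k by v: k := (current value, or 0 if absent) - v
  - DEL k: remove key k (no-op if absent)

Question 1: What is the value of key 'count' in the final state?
Answer: 24

Derivation:
Track key 'count' through all 7 events:
  event 1 (t=7: INC total by 1): count unchanged
  event 2 (t=9: DEC total by 11): count unchanged
  event 3 (t=15: SET total = 3): count unchanged
  event 4 (t=21: INC max by 14): count unchanged
  event 5 (t=25: INC max by 1): count unchanged
  event 6 (t=26: SET max = -14): count unchanged
  event 7 (t=35: SET count = 24): count (absent) -> 24
Final: count = 24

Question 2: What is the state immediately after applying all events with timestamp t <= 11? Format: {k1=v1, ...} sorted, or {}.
Apply events with t <= 11 (2 events):
  after event 1 (t=7: INC total by 1): {total=1}
  after event 2 (t=9: DEC total by 11): {total=-10}

Answer: {total=-10}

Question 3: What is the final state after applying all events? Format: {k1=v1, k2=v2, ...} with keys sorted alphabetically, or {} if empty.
Answer: {count=24, max=-14, total=3}

Derivation:
  after event 1 (t=7: INC total by 1): {total=1}
  after event 2 (t=9: DEC total by 11): {total=-10}
  after event 3 (t=15: SET total = 3): {total=3}
  after event 4 (t=21: INC max by 14): {max=14, total=3}
  after event 5 (t=25: INC max by 1): {max=15, total=3}
  after event 6 (t=26: SET max = -14): {max=-14, total=3}
  after event 7 (t=35: SET count = 24): {count=24, max=-14, total=3}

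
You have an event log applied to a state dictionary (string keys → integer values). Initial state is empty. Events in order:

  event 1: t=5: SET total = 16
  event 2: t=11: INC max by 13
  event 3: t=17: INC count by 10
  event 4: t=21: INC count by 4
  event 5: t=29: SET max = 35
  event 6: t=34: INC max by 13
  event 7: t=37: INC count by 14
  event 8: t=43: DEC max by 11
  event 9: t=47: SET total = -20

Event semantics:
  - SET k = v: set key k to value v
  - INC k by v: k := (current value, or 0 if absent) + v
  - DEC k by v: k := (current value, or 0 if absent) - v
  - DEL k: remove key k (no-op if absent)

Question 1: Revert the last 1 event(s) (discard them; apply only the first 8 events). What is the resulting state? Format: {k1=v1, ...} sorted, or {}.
Answer: {count=28, max=37, total=16}

Derivation:
Keep first 8 events (discard last 1):
  after event 1 (t=5: SET total = 16): {total=16}
  after event 2 (t=11: INC max by 13): {max=13, total=16}
  after event 3 (t=17: INC count by 10): {count=10, max=13, total=16}
  after event 4 (t=21: INC count by 4): {count=14, max=13, total=16}
  after event 5 (t=29: SET max = 35): {count=14, max=35, total=16}
  after event 6 (t=34: INC max by 13): {count=14, max=48, total=16}
  after event 7 (t=37: INC count by 14): {count=28, max=48, total=16}
  after event 8 (t=43: DEC max by 11): {count=28, max=37, total=16}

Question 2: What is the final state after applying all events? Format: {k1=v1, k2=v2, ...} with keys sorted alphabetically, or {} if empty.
  after event 1 (t=5: SET total = 16): {total=16}
  after event 2 (t=11: INC max by 13): {max=13, total=16}
  after event 3 (t=17: INC count by 10): {count=10, max=13, total=16}
  after event 4 (t=21: INC count by 4): {count=14, max=13, total=16}
  after event 5 (t=29: SET max = 35): {count=14, max=35, total=16}
  after event 6 (t=34: INC max by 13): {count=14, max=48, total=16}
  after event 7 (t=37: INC count by 14): {count=28, max=48, total=16}
  after event 8 (t=43: DEC max by 11): {count=28, max=37, total=16}
  after event 9 (t=47: SET total = -20): {count=28, max=37, total=-20}

Answer: {count=28, max=37, total=-20}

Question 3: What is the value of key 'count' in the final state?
Answer: 28

Derivation:
Track key 'count' through all 9 events:
  event 1 (t=5: SET total = 16): count unchanged
  event 2 (t=11: INC max by 13): count unchanged
  event 3 (t=17: INC count by 10): count (absent) -> 10
  event 4 (t=21: INC count by 4): count 10 -> 14
  event 5 (t=29: SET max = 35): count unchanged
  event 6 (t=34: INC max by 13): count unchanged
  event 7 (t=37: INC count by 14): count 14 -> 28
  event 8 (t=43: DEC max by 11): count unchanged
  event 9 (t=47: SET total = -20): count unchanged
Final: count = 28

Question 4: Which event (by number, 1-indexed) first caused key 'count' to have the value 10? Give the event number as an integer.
Answer: 3

Derivation:
Looking for first event where count becomes 10:
  event 3: count (absent) -> 10  <-- first match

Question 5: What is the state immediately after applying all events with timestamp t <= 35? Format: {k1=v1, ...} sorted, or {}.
Answer: {count=14, max=48, total=16}

Derivation:
Apply events with t <= 35 (6 events):
  after event 1 (t=5: SET total = 16): {total=16}
  after event 2 (t=11: INC max by 13): {max=13, total=16}
  after event 3 (t=17: INC count by 10): {count=10, max=13, total=16}
  after event 4 (t=21: INC count by 4): {count=14, max=13, total=16}
  after event 5 (t=29: SET max = 35): {count=14, max=35, total=16}
  after event 6 (t=34: INC max by 13): {count=14, max=48, total=16}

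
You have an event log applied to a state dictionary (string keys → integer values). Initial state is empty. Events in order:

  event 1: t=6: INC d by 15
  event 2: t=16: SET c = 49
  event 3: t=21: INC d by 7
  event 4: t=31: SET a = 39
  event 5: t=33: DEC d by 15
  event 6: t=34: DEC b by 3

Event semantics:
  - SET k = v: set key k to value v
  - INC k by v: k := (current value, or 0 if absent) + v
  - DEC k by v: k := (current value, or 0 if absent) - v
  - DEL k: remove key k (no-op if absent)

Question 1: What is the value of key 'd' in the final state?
Answer: 7

Derivation:
Track key 'd' through all 6 events:
  event 1 (t=6: INC d by 15): d (absent) -> 15
  event 2 (t=16: SET c = 49): d unchanged
  event 3 (t=21: INC d by 7): d 15 -> 22
  event 4 (t=31: SET a = 39): d unchanged
  event 5 (t=33: DEC d by 15): d 22 -> 7
  event 6 (t=34: DEC b by 3): d unchanged
Final: d = 7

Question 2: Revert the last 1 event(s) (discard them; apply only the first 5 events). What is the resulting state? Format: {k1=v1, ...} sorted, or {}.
Keep first 5 events (discard last 1):
  after event 1 (t=6: INC d by 15): {d=15}
  after event 2 (t=16: SET c = 49): {c=49, d=15}
  after event 3 (t=21: INC d by 7): {c=49, d=22}
  after event 4 (t=31: SET a = 39): {a=39, c=49, d=22}
  after event 5 (t=33: DEC d by 15): {a=39, c=49, d=7}

Answer: {a=39, c=49, d=7}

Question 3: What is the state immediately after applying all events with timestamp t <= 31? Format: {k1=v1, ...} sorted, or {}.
Answer: {a=39, c=49, d=22}

Derivation:
Apply events with t <= 31 (4 events):
  after event 1 (t=6: INC d by 15): {d=15}
  after event 2 (t=16: SET c = 49): {c=49, d=15}
  after event 3 (t=21: INC d by 7): {c=49, d=22}
  after event 4 (t=31: SET a = 39): {a=39, c=49, d=22}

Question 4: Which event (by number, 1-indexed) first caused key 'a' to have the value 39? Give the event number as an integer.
Looking for first event where a becomes 39:
  event 4: a (absent) -> 39  <-- first match

Answer: 4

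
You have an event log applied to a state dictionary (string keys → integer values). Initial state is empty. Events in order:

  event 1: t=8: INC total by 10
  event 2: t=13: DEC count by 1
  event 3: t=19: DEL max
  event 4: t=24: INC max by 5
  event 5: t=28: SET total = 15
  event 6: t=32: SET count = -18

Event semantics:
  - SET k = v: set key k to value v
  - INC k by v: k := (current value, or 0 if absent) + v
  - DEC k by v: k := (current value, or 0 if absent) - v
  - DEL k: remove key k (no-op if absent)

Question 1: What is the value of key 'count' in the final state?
Answer: -18

Derivation:
Track key 'count' through all 6 events:
  event 1 (t=8: INC total by 10): count unchanged
  event 2 (t=13: DEC count by 1): count (absent) -> -1
  event 3 (t=19: DEL max): count unchanged
  event 4 (t=24: INC max by 5): count unchanged
  event 5 (t=28: SET total = 15): count unchanged
  event 6 (t=32: SET count = -18): count -1 -> -18
Final: count = -18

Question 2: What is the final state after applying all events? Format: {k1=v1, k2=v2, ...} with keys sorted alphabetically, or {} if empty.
  after event 1 (t=8: INC total by 10): {total=10}
  after event 2 (t=13: DEC count by 1): {count=-1, total=10}
  after event 3 (t=19: DEL max): {count=-1, total=10}
  after event 4 (t=24: INC max by 5): {count=-1, max=5, total=10}
  after event 5 (t=28: SET total = 15): {count=-1, max=5, total=15}
  after event 6 (t=32: SET count = -18): {count=-18, max=5, total=15}

Answer: {count=-18, max=5, total=15}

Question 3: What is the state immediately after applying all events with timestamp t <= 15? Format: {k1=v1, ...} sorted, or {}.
Answer: {count=-1, total=10}

Derivation:
Apply events with t <= 15 (2 events):
  after event 1 (t=8: INC total by 10): {total=10}
  after event 2 (t=13: DEC count by 1): {count=-1, total=10}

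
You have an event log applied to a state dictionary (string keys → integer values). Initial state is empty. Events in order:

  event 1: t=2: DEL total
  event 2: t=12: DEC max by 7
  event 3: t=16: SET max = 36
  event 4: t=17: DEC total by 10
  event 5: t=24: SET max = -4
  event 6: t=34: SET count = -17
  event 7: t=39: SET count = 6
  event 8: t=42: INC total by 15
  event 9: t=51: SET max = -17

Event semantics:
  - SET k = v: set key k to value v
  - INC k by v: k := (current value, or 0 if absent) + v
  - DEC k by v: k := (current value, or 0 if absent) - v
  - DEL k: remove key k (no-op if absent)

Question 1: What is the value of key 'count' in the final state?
Track key 'count' through all 9 events:
  event 1 (t=2: DEL total): count unchanged
  event 2 (t=12: DEC max by 7): count unchanged
  event 3 (t=16: SET max = 36): count unchanged
  event 4 (t=17: DEC total by 10): count unchanged
  event 5 (t=24: SET max = -4): count unchanged
  event 6 (t=34: SET count = -17): count (absent) -> -17
  event 7 (t=39: SET count = 6): count -17 -> 6
  event 8 (t=42: INC total by 15): count unchanged
  event 9 (t=51: SET max = -17): count unchanged
Final: count = 6

Answer: 6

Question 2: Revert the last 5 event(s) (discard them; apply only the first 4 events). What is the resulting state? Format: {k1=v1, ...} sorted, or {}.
Keep first 4 events (discard last 5):
  after event 1 (t=2: DEL total): {}
  after event 2 (t=12: DEC max by 7): {max=-7}
  after event 3 (t=16: SET max = 36): {max=36}
  after event 4 (t=17: DEC total by 10): {max=36, total=-10}

Answer: {max=36, total=-10}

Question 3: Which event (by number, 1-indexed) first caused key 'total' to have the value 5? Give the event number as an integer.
Looking for first event where total becomes 5:
  event 4: total = -10
  event 5: total = -10
  event 6: total = -10
  event 7: total = -10
  event 8: total -10 -> 5  <-- first match

Answer: 8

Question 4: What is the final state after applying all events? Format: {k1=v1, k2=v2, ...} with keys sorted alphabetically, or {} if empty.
  after event 1 (t=2: DEL total): {}
  after event 2 (t=12: DEC max by 7): {max=-7}
  after event 3 (t=16: SET max = 36): {max=36}
  after event 4 (t=17: DEC total by 10): {max=36, total=-10}
  after event 5 (t=24: SET max = -4): {max=-4, total=-10}
  after event 6 (t=34: SET count = -17): {count=-17, max=-4, total=-10}
  after event 7 (t=39: SET count = 6): {count=6, max=-4, total=-10}
  after event 8 (t=42: INC total by 15): {count=6, max=-4, total=5}
  after event 9 (t=51: SET max = -17): {count=6, max=-17, total=5}

Answer: {count=6, max=-17, total=5}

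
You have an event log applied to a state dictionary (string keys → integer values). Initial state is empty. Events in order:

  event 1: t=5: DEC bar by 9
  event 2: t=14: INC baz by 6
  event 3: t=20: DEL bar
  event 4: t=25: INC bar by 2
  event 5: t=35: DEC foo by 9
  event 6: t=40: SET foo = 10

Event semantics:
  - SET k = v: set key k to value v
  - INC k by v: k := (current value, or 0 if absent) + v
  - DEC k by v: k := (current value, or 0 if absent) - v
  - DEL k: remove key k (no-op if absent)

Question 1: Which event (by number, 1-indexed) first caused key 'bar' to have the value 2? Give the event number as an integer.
Answer: 4

Derivation:
Looking for first event where bar becomes 2:
  event 1: bar = -9
  event 2: bar = -9
  event 3: bar = (absent)
  event 4: bar (absent) -> 2  <-- first match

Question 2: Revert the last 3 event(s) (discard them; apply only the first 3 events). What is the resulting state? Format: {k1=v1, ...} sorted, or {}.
Keep first 3 events (discard last 3):
  after event 1 (t=5: DEC bar by 9): {bar=-9}
  after event 2 (t=14: INC baz by 6): {bar=-9, baz=6}
  after event 3 (t=20: DEL bar): {baz=6}

Answer: {baz=6}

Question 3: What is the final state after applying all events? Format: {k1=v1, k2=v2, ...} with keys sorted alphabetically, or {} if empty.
  after event 1 (t=5: DEC bar by 9): {bar=-9}
  after event 2 (t=14: INC baz by 6): {bar=-9, baz=6}
  after event 3 (t=20: DEL bar): {baz=6}
  after event 4 (t=25: INC bar by 2): {bar=2, baz=6}
  after event 5 (t=35: DEC foo by 9): {bar=2, baz=6, foo=-9}
  after event 6 (t=40: SET foo = 10): {bar=2, baz=6, foo=10}

Answer: {bar=2, baz=6, foo=10}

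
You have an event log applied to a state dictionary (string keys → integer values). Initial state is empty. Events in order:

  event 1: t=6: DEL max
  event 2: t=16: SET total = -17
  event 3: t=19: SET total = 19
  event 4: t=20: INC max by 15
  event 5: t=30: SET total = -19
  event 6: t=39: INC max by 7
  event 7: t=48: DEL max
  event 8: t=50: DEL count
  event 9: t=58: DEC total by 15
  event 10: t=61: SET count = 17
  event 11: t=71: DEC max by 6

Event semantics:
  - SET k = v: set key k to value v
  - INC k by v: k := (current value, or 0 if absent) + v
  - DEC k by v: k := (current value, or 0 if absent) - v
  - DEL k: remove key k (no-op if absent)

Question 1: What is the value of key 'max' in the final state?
Answer: -6

Derivation:
Track key 'max' through all 11 events:
  event 1 (t=6: DEL max): max (absent) -> (absent)
  event 2 (t=16: SET total = -17): max unchanged
  event 3 (t=19: SET total = 19): max unchanged
  event 4 (t=20: INC max by 15): max (absent) -> 15
  event 5 (t=30: SET total = -19): max unchanged
  event 6 (t=39: INC max by 7): max 15 -> 22
  event 7 (t=48: DEL max): max 22 -> (absent)
  event 8 (t=50: DEL count): max unchanged
  event 9 (t=58: DEC total by 15): max unchanged
  event 10 (t=61: SET count = 17): max unchanged
  event 11 (t=71: DEC max by 6): max (absent) -> -6
Final: max = -6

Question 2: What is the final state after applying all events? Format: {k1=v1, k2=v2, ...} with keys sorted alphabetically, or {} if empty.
  after event 1 (t=6: DEL max): {}
  after event 2 (t=16: SET total = -17): {total=-17}
  after event 3 (t=19: SET total = 19): {total=19}
  after event 4 (t=20: INC max by 15): {max=15, total=19}
  after event 5 (t=30: SET total = -19): {max=15, total=-19}
  after event 6 (t=39: INC max by 7): {max=22, total=-19}
  after event 7 (t=48: DEL max): {total=-19}
  after event 8 (t=50: DEL count): {total=-19}
  after event 9 (t=58: DEC total by 15): {total=-34}
  after event 10 (t=61: SET count = 17): {count=17, total=-34}
  after event 11 (t=71: DEC max by 6): {count=17, max=-6, total=-34}

Answer: {count=17, max=-6, total=-34}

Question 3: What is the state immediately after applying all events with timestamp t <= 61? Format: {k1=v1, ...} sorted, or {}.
Apply events with t <= 61 (10 events):
  after event 1 (t=6: DEL max): {}
  after event 2 (t=16: SET total = -17): {total=-17}
  after event 3 (t=19: SET total = 19): {total=19}
  after event 4 (t=20: INC max by 15): {max=15, total=19}
  after event 5 (t=30: SET total = -19): {max=15, total=-19}
  after event 6 (t=39: INC max by 7): {max=22, total=-19}
  after event 7 (t=48: DEL max): {total=-19}
  after event 8 (t=50: DEL count): {total=-19}
  after event 9 (t=58: DEC total by 15): {total=-34}
  after event 10 (t=61: SET count = 17): {count=17, total=-34}

Answer: {count=17, total=-34}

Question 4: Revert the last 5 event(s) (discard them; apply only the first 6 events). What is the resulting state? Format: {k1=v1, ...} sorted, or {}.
Keep first 6 events (discard last 5):
  after event 1 (t=6: DEL max): {}
  after event 2 (t=16: SET total = -17): {total=-17}
  after event 3 (t=19: SET total = 19): {total=19}
  after event 4 (t=20: INC max by 15): {max=15, total=19}
  after event 5 (t=30: SET total = -19): {max=15, total=-19}
  after event 6 (t=39: INC max by 7): {max=22, total=-19}

Answer: {max=22, total=-19}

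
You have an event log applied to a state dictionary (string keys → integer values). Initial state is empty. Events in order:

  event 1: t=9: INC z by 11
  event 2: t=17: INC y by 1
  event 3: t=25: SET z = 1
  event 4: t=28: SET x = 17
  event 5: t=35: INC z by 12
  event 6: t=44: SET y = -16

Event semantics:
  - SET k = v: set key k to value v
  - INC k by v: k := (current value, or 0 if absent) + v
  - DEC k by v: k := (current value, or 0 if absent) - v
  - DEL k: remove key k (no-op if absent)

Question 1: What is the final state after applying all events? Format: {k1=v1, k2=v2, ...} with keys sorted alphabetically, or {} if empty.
  after event 1 (t=9: INC z by 11): {z=11}
  after event 2 (t=17: INC y by 1): {y=1, z=11}
  after event 3 (t=25: SET z = 1): {y=1, z=1}
  after event 4 (t=28: SET x = 17): {x=17, y=1, z=1}
  after event 5 (t=35: INC z by 12): {x=17, y=1, z=13}
  after event 6 (t=44: SET y = -16): {x=17, y=-16, z=13}

Answer: {x=17, y=-16, z=13}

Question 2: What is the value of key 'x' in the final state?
Answer: 17

Derivation:
Track key 'x' through all 6 events:
  event 1 (t=9: INC z by 11): x unchanged
  event 2 (t=17: INC y by 1): x unchanged
  event 3 (t=25: SET z = 1): x unchanged
  event 4 (t=28: SET x = 17): x (absent) -> 17
  event 5 (t=35: INC z by 12): x unchanged
  event 6 (t=44: SET y = -16): x unchanged
Final: x = 17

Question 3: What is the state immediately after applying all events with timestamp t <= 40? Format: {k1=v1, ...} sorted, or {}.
Apply events with t <= 40 (5 events):
  after event 1 (t=9: INC z by 11): {z=11}
  after event 2 (t=17: INC y by 1): {y=1, z=11}
  after event 3 (t=25: SET z = 1): {y=1, z=1}
  after event 4 (t=28: SET x = 17): {x=17, y=1, z=1}
  after event 5 (t=35: INC z by 12): {x=17, y=1, z=13}

Answer: {x=17, y=1, z=13}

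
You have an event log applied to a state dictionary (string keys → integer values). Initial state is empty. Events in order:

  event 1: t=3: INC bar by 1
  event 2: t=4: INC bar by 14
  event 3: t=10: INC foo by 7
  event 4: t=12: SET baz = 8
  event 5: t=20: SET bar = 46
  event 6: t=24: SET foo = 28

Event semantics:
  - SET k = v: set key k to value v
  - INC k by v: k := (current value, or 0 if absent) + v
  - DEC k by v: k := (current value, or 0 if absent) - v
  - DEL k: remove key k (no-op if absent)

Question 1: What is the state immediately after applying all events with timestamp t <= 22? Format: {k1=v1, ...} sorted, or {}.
Apply events with t <= 22 (5 events):
  after event 1 (t=3: INC bar by 1): {bar=1}
  after event 2 (t=4: INC bar by 14): {bar=15}
  after event 3 (t=10: INC foo by 7): {bar=15, foo=7}
  after event 4 (t=12: SET baz = 8): {bar=15, baz=8, foo=7}
  after event 5 (t=20: SET bar = 46): {bar=46, baz=8, foo=7}

Answer: {bar=46, baz=8, foo=7}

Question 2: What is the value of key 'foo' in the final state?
Track key 'foo' through all 6 events:
  event 1 (t=3: INC bar by 1): foo unchanged
  event 2 (t=4: INC bar by 14): foo unchanged
  event 3 (t=10: INC foo by 7): foo (absent) -> 7
  event 4 (t=12: SET baz = 8): foo unchanged
  event 5 (t=20: SET bar = 46): foo unchanged
  event 6 (t=24: SET foo = 28): foo 7 -> 28
Final: foo = 28

Answer: 28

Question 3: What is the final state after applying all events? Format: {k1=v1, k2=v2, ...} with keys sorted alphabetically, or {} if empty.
Answer: {bar=46, baz=8, foo=28}

Derivation:
  after event 1 (t=3: INC bar by 1): {bar=1}
  after event 2 (t=4: INC bar by 14): {bar=15}
  after event 3 (t=10: INC foo by 7): {bar=15, foo=7}
  after event 4 (t=12: SET baz = 8): {bar=15, baz=8, foo=7}
  after event 5 (t=20: SET bar = 46): {bar=46, baz=8, foo=7}
  after event 6 (t=24: SET foo = 28): {bar=46, baz=8, foo=28}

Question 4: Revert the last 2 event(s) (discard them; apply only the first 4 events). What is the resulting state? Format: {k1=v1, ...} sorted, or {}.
Keep first 4 events (discard last 2):
  after event 1 (t=3: INC bar by 1): {bar=1}
  after event 2 (t=4: INC bar by 14): {bar=15}
  after event 3 (t=10: INC foo by 7): {bar=15, foo=7}
  after event 4 (t=12: SET baz = 8): {bar=15, baz=8, foo=7}

Answer: {bar=15, baz=8, foo=7}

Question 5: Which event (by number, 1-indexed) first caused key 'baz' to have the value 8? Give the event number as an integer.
Looking for first event where baz becomes 8:
  event 4: baz (absent) -> 8  <-- first match

Answer: 4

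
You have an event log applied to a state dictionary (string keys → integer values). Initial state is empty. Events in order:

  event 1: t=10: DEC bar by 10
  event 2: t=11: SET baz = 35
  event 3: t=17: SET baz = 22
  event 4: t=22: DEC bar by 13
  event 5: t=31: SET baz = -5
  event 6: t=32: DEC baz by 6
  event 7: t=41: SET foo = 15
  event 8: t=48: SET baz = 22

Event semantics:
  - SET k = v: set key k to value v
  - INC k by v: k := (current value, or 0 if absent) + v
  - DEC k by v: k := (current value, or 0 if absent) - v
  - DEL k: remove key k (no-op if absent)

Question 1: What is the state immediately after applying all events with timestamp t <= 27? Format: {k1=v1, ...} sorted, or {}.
Apply events with t <= 27 (4 events):
  after event 1 (t=10: DEC bar by 10): {bar=-10}
  after event 2 (t=11: SET baz = 35): {bar=-10, baz=35}
  after event 3 (t=17: SET baz = 22): {bar=-10, baz=22}
  after event 4 (t=22: DEC bar by 13): {bar=-23, baz=22}

Answer: {bar=-23, baz=22}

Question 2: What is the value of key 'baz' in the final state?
Answer: 22

Derivation:
Track key 'baz' through all 8 events:
  event 1 (t=10: DEC bar by 10): baz unchanged
  event 2 (t=11: SET baz = 35): baz (absent) -> 35
  event 3 (t=17: SET baz = 22): baz 35 -> 22
  event 4 (t=22: DEC bar by 13): baz unchanged
  event 5 (t=31: SET baz = -5): baz 22 -> -5
  event 6 (t=32: DEC baz by 6): baz -5 -> -11
  event 7 (t=41: SET foo = 15): baz unchanged
  event 8 (t=48: SET baz = 22): baz -11 -> 22
Final: baz = 22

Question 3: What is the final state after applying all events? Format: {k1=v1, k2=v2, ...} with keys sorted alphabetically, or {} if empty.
  after event 1 (t=10: DEC bar by 10): {bar=-10}
  after event 2 (t=11: SET baz = 35): {bar=-10, baz=35}
  after event 3 (t=17: SET baz = 22): {bar=-10, baz=22}
  after event 4 (t=22: DEC bar by 13): {bar=-23, baz=22}
  after event 5 (t=31: SET baz = -5): {bar=-23, baz=-5}
  after event 6 (t=32: DEC baz by 6): {bar=-23, baz=-11}
  after event 7 (t=41: SET foo = 15): {bar=-23, baz=-11, foo=15}
  after event 8 (t=48: SET baz = 22): {bar=-23, baz=22, foo=15}

Answer: {bar=-23, baz=22, foo=15}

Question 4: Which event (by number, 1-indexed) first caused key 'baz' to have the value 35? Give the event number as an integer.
Answer: 2

Derivation:
Looking for first event where baz becomes 35:
  event 2: baz (absent) -> 35  <-- first match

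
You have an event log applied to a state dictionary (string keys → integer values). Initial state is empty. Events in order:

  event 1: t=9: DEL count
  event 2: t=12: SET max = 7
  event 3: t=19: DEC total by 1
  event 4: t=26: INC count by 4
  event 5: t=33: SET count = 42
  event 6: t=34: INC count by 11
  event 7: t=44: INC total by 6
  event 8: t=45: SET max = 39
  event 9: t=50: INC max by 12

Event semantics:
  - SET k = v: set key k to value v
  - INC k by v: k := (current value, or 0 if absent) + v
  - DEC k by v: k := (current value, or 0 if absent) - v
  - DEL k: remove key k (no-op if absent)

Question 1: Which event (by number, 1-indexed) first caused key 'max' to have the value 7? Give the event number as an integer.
Answer: 2

Derivation:
Looking for first event where max becomes 7:
  event 2: max (absent) -> 7  <-- first match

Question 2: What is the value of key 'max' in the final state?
Track key 'max' through all 9 events:
  event 1 (t=9: DEL count): max unchanged
  event 2 (t=12: SET max = 7): max (absent) -> 7
  event 3 (t=19: DEC total by 1): max unchanged
  event 4 (t=26: INC count by 4): max unchanged
  event 5 (t=33: SET count = 42): max unchanged
  event 6 (t=34: INC count by 11): max unchanged
  event 7 (t=44: INC total by 6): max unchanged
  event 8 (t=45: SET max = 39): max 7 -> 39
  event 9 (t=50: INC max by 12): max 39 -> 51
Final: max = 51

Answer: 51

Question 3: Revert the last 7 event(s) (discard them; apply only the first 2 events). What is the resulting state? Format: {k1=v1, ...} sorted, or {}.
Answer: {max=7}

Derivation:
Keep first 2 events (discard last 7):
  after event 1 (t=9: DEL count): {}
  after event 2 (t=12: SET max = 7): {max=7}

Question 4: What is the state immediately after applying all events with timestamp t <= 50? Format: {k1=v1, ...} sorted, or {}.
Answer: {count=53, max=51, total=5}

Derivation:
Apply events with t <= 50 (9 events):
  after event 1 (t=9: DEL count): {}
  after event 2 (t=12: SET max = 7): {max=7}
  after event 3 (t=19: DEC total by 1): {max=7, total=-1}
  after event 4 (t=26: INC count by 4): {count=4, max=7, total=-1}
  after event 5 (t=33: SET count = 42): {count=42, max=7, total=-1}
  after event 6 (t=34: INC count by 11): {count=53, max=7, total=-1}
  after event 7 (t=44: INC total by 6): {count=53, max=7, total=5}
  after event 8 (t=45: SET max = 39): {count=53, max=39, total=5}
  after event 9 (t=50: INC max by 12): {count=53, max=51, total=5}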